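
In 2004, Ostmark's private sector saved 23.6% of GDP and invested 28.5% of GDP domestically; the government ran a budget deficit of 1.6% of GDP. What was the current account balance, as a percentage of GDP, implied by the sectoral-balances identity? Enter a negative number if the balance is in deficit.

By the sectoral-balances identity, CA = (S_private - I) + (T - G).
Private balance = 23.6 - 28.5 = -4.9
Government balance (T - G) = -1.6
CA = -4.9 + (-1.6) = -6.5

-6.5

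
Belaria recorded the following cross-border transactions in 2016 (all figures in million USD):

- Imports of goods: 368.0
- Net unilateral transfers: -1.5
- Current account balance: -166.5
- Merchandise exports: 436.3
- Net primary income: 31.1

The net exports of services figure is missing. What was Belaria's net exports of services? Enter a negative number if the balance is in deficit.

-264.4

Current account = goods balance + services balance + net primary income + net secondary income
Sum of the known components = 97.9
Net exports of services = CA - (known components) = -166.5 - 97.9 = -264.4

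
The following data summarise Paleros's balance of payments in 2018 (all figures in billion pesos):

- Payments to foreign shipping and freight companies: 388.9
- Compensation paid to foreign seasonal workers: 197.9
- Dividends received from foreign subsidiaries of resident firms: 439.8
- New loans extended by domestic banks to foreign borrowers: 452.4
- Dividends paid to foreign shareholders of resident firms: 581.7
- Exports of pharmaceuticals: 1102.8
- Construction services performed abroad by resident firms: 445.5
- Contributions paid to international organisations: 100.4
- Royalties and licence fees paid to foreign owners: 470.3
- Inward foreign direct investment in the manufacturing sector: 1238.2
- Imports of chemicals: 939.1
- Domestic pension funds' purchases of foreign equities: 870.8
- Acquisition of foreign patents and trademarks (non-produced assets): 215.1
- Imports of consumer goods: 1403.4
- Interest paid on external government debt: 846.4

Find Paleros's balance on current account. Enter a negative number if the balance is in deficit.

-2940.0

Goods: -939.1 - 1403.4 + 1102.8 = -1239.7
Services: 445.5 - 388.9 - 470.3 = -413.7
Primary income: -197.9 - 846.4 - 581.7 + 439.8 = -1186.2
Secondary income: -100.4
Current account = (-1239.7) + (-413.7) + (-1186.2) + (-100.4) = -2940.0
(Excluded from the current account — financial account: new loans extended by domestic banks to foreign borrowers 452.4, inward foreign direct investment in the manufacturing sector 1238.2, domestic pension funds' purchases of foreign equities 870.8; capital account: acquisition of foreign patents and trademarks (non-produced assets) 215.1.)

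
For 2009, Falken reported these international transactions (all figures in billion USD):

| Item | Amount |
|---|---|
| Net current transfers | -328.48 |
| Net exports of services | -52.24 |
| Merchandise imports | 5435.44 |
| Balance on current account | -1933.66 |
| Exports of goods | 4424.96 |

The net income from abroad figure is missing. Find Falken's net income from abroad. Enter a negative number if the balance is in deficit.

Current account = goods balance + services balance + net primary income + net secondary income
Sum of the known components = -1391.20
Net income from abroad = CA - (known components) = -1933.66 - (-1391.20) = -542.46

-542.46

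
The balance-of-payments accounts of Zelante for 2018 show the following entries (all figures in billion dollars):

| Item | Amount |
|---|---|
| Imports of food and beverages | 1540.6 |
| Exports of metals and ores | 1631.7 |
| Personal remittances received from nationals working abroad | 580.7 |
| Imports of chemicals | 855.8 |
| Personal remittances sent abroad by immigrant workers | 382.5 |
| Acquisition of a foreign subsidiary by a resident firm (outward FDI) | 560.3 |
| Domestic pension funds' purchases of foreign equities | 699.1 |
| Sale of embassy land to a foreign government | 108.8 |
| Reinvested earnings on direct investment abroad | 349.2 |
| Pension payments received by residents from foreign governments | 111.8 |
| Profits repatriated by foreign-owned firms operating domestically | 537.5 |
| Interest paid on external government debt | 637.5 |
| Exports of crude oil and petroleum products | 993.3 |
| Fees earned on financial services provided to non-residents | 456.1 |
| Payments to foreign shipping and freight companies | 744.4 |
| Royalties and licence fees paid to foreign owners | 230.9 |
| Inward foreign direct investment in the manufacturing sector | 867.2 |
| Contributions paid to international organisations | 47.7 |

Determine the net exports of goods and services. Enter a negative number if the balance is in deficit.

Goods: -1540.6 - 855.8 + 1631.7 + 993.3 = 228.6
Services: 456.1 - 744.4 - 230.9 = -519.2
Trade balance = 228.6 + (-519.2) = -290.6
(Excluded from the trade balance — secondary income: personal remittances received from nationals working abroad 580.7, personal remittances sent abroad by immigrant workers 382.5, pension payments received by residents from foreign governments 111.8, contributions paid to international organisations 47.7; financial account: acquisition of a foreign subsidiary by a resident firm (outward FDI) 560.3, domestic pension funds' purchases of foreign equities 699.1, inward foreign direct investment in the manufacturing sector 867.2; capital account: sale of embassy land to a foreign government 108.8; primary income: reinvested earnings on direct investment abroad 349.2, profits repatriated by foreign-owned firms operating domestically 537.5, interest paid on external government debt 637.5.)

-290.6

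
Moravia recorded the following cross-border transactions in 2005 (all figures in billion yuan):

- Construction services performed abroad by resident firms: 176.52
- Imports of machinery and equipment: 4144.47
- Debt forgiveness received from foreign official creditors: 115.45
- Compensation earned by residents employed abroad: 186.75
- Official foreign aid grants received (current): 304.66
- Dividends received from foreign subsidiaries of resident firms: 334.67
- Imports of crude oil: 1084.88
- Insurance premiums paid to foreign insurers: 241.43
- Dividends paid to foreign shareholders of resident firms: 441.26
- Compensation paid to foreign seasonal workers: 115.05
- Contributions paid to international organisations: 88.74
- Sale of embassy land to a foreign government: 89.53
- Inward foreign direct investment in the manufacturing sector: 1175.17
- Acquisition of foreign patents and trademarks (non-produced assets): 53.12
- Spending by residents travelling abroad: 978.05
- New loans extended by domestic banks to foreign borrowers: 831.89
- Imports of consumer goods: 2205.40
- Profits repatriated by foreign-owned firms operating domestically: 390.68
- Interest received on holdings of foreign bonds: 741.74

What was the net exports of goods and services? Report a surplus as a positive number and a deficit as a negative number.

-8477.71

Goods: -4144.47 - 2205.40 - 1084.88 = -7434.75
Services: -978.05 + 176.52 - 241.43 = -1042.96
Trade balance = -7434.75 + (-1042.96) = -8477.71
(Excluded from the trade balance — capital account: debt forgiveness received from foreign official creditors 115.45, sale of embassy land to a foreign government 89.53, acquisition of foreign patents and trademarks (non-produced assets) 53.12; primary income: compensation earned by residents employed abroad 186.75, dividends received from foreign subsidiaries of resident firms 334.67, dividends paid to foreign shareholders of resident firms 441.26, compensation paid to foreign seasonal workers 115.05, profits repatriated by foreign-owned firms operating domestically 390.68, interest received on holdings of foreign bonds 741.74; secondary income: official foreign aid grants received (current) 304.66, contributions paid to international organisations 88.74; financial account: inward foreign direct investment in the manufacturing sector 1175.17, new loans extended by domestic banks to foreign borrowers 831.89.)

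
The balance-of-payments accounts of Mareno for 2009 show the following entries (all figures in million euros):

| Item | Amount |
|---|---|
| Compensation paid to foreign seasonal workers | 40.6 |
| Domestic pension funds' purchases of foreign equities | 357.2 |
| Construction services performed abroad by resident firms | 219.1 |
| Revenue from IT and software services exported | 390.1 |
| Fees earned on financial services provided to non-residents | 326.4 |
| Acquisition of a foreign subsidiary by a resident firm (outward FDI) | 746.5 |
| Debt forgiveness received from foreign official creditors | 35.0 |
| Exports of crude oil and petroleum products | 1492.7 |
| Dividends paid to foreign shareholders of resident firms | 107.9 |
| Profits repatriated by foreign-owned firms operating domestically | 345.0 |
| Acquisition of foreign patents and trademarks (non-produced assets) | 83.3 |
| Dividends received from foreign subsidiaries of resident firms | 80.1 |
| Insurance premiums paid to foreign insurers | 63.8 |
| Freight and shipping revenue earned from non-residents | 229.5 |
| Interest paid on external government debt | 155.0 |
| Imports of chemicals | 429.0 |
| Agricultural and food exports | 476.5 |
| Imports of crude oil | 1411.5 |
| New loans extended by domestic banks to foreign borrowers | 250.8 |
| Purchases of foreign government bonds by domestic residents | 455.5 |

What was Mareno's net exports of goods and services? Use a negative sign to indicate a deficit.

Goods: -429.0 + 476.5 - 1411.5 + 1492.7 = 128.7
Services: 229.5 + 219.1 + 390.1 - 63.8 + 326.4 = 1101.3
Trade balance = 128.7 + 1101.3 = 1230.0
(Excluded from the trade balance — primary income: compensation paid to foreign seasonal workers 40.6, dividends paid to foreign shareholders of resident firms 107.9, profits repatriated by foreign-owned firms operating domestically 345.0, dividends received from foreign subsidiaries of resident firms 80.1, interest paid on external government debt 155.0; financial account: domestic pension funds' purchases of foreign equities 357.2, acquisition of a foreign subsidiary by a resident firm (outward FDI) 746.5, new loans extended by domestic banks to foreign borrowers 250.8, purchases of foreign government bonds by domestic residents 455.5; capital account: debt forgiveness received from foreign official creditors 35.0, acquisition of foreign patents and trademarks (non-produced assets) 83.3.)

1230.0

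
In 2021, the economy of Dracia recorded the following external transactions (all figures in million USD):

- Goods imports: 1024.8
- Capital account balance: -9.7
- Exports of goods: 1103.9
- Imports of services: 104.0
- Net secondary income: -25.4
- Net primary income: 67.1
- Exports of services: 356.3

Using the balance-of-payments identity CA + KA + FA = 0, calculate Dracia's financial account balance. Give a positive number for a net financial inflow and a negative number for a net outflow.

-363.4

Goods balance = 1103.9 - 1024.8 = 79.1
Services balance = 356.3 - 104.0 = 252.3
Trade balance (goods + services) = 79.1 + 252.3 = 331.4
Net primary income = 67.1
Net secondary income = -25.4
Current account = 331.4 + 67.1 + (-25.4) = 373.1
Financial account = -(373.1 + (-9.7)) = -363.4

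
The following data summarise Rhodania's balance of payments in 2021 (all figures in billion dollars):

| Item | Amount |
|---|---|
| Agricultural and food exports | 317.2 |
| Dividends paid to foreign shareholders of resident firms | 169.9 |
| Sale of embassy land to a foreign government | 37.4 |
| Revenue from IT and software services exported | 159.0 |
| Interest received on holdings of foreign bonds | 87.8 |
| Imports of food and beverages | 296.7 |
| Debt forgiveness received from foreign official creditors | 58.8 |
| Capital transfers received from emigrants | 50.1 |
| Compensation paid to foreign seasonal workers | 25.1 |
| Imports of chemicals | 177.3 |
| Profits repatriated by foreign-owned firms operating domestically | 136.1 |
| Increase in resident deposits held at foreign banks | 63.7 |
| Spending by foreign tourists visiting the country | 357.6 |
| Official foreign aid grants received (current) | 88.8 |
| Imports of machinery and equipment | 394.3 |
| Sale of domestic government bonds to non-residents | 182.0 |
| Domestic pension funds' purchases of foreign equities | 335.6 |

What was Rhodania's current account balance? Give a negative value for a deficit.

-189.0

Goods: -394.3 - 177.3 - 296.7 + 317.2 = -551.1
Services: 159.0 + 357.6 = 516.6
Primary income: -169.9 + 87.8 - 25.1 - 136.1 = -243.3
Secondary income: 88.8
Current account = (-551.1) + 516.6 + (-243.3) + 88.8 = -189.0
(Excluded from the current account — capital account: sale of embassy land to a foreign government 37.4, debt forgiveness received from foreign official creditors 58.8, capital transfers received from emigrants 50.1; financial account: increase in resident deposits held at foreign banks 63.7, sale of domestic government bonds to non-residents 182.0, domestic pension funds' purchases of foreign equities 335.6.)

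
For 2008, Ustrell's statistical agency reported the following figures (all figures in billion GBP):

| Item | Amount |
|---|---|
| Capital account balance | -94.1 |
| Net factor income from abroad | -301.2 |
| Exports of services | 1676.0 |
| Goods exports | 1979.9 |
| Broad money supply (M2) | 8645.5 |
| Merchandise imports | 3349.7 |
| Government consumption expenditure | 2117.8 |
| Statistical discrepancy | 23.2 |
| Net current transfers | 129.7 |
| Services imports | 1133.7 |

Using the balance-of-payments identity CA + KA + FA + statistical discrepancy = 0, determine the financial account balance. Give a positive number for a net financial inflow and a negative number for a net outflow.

Goods balance = 1979.9 - 3349.7 = -1369.8
Services balance = 1676.0 - 1133.7 = 542.3
Trade balance (goods + services) = -1369.8 + 542.3 = -827.5
Net primary income = -301.2
Net secondary income = 129.7
Current account = -827.5 + (-301.2) + 129.7 = -999.0
Financial account = -(-999.0 + (-94.1) + 23.2) = 1069.9

1069.9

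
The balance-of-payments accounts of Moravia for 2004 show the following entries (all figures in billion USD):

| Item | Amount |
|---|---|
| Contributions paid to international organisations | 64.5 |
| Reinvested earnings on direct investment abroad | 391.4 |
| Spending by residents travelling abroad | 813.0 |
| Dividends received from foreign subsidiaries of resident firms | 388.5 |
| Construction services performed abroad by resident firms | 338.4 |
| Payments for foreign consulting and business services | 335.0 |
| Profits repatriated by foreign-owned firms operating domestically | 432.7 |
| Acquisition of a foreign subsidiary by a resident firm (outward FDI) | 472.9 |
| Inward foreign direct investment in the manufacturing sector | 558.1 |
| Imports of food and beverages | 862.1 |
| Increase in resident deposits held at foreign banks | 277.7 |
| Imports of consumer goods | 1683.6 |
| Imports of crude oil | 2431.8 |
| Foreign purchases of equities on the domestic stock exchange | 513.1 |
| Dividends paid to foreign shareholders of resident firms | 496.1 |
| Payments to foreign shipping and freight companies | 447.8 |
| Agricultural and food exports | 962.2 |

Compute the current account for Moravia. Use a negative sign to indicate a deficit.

Goods: -2431.8 - 1683.6 + 962.2 - 862.1 = -4015.3
Services: -335.0 - 447.8 + 338.4 - 813.0 = -1257.4
Primary income: -496.1 - 432.7 + 391.4 + 388.5 = -148.9
Secondary income: -64.5
Current account = (-4015.3) + (-1257.4) + (-148.9) + (-64.5) = -5486.1
(Excluded from the current account — financial account: acquisition of a foreign subsidiary by a resident firm (outward FDI) 472.9, inward foreign direct investment in the manufacturing sector 558.1, increase in resident deposits held at foreign banks 277.7, foreign purchases of equities on the domestic stock exchange 513.1.)

-5486.1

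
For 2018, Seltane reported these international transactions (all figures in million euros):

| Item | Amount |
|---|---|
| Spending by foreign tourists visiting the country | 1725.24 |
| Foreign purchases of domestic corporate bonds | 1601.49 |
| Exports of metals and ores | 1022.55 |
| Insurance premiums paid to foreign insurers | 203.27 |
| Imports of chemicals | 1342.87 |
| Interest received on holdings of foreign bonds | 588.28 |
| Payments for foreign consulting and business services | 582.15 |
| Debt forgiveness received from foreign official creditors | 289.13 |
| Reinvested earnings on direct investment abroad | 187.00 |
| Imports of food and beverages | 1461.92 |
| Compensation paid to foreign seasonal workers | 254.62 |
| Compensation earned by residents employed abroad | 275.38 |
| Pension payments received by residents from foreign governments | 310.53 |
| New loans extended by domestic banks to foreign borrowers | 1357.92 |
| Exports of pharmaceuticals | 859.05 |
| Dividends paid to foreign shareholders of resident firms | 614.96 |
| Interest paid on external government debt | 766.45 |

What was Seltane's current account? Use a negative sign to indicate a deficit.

-258.21

Goods: -1461.92 + 859.05 + 1022.55 - 1342.87 = -923.19
Services: -203.27 + 1725.24 - 582.15 = 939.82
Primary income: 588.28 - 614.96 + 187.00 - 766.45 + 275.38 - 254.62 = -585.37
Secondary income: 310.53
Current account = (-923.19) + 939.82 + (-585.37) + 310.53 = -258.21
(Excluded from the current account — financial account: foreign purchases of domestic corporate bonds 1601.49, new loans extended by domestic banks to foreign borrowers 1357.92; capital account: debt forgiveness received from foreign official creditors 289.13.)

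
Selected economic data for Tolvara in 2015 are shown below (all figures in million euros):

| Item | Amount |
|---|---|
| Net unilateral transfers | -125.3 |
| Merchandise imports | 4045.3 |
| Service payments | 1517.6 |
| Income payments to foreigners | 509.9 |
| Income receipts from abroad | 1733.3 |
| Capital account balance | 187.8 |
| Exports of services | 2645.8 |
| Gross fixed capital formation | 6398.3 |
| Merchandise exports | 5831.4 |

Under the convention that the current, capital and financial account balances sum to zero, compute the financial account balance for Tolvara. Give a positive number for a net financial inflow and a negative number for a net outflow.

-4200.2

Goods balance = 5831.4 - 4045.3 = 1786.1
Services balance = 2645.8 - 1517.6 = 1128.2
Trade balance (goods + services) = 1786.1 + 1128.2 = 2914.3
Net primary income = 1733.3 - 509.9 = 1223.4
Net secondary income = -125.3
Current account = 2914.3 + 1223.4 + (-125.3) = 4012.4
Financial account = -(4012.4 + 187.8) = -4200.2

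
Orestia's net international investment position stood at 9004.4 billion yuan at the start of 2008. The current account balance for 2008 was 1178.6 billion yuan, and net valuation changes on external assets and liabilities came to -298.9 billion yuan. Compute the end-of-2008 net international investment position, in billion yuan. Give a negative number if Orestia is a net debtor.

9884.1

Change in NIIP = current account + net valuation change = 1178.6 + (-298.9) = 879.7
End-of-year NIIP = 9004.4 + 879.7 = 9884.1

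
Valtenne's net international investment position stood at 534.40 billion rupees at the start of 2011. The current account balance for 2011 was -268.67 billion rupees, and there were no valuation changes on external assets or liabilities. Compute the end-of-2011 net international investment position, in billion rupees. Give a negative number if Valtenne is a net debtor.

With no valuation effects, change in NIIP = current account = -268.67
End-of-year NIIP = 534.40 + (-268.67) = 265.73

265.73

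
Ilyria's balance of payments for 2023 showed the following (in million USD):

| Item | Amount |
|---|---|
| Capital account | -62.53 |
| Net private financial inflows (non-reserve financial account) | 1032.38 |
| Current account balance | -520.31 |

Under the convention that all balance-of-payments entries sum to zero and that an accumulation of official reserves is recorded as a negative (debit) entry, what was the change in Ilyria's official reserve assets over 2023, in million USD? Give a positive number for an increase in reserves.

449.54

Official reserve transactions balance = -((-520.31) + (-62.53) + 1032.38) = -449.54
An accumulation of reserves is recorded as a debit (negative entry), so the change in the stock of reserves is the negative of that balance.
Change in official reserves = -(-449.54) = 449.54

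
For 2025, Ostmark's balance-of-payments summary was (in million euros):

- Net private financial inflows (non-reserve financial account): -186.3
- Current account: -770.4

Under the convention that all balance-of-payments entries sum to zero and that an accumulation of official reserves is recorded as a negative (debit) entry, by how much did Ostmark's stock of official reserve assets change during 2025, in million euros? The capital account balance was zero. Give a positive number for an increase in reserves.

-956.7

Official reserve transactions balance = -((-770.4) + (-186.3)) = 956.7
An accumulation of reserves is recorded as a debit (negative entry), so the change in the stock of reserves is the negative of that balance.
Change in official reserves = -(956.7) = -956.7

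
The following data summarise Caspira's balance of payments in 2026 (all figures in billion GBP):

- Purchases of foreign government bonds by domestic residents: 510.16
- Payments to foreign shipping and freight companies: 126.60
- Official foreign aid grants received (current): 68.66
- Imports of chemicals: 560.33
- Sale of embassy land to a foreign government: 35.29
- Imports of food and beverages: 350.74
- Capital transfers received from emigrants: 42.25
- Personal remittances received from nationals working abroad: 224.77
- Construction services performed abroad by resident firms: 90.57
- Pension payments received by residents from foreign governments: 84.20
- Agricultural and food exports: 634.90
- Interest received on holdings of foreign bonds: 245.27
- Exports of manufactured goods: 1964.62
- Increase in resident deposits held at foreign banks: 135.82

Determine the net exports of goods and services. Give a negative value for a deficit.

Goods: -350.74 + 634.90 - 560.33 + 1964.62 = 1688.45
Services: 90.57 - 126.60 = -36.03
Trade balance = 1688.45 + (-36.03) = 1652.42
(Excluded from the trade balance — financial account: purchases of foreign government bonds by domestic residents 510.16, increase in resident deposits held at foreign banks 135.82; secondary income: official foreign aid grants received (current) 68.66, personal remittances received from nationals working abroad 224.77, pension payments received by residents from foreign governments 84.20; capital account: sale of embassy land to a foreign government 35.29, capital transfers received from emigrants 42.25; primary income: interest received on holdings of foreign bonds 245.27.)

1652.42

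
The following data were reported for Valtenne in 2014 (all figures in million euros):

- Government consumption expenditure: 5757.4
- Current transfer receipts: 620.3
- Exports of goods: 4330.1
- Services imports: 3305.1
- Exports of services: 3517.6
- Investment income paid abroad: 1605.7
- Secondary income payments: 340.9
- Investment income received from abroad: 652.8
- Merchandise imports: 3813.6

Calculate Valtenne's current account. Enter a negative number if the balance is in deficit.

55.5

Goods balance = 4330.1 - 3813.6 = 516.5
Services balance = 3517.6 - 3305.1 = 212.5
Trade balance (goods + services) = 516.5 + 212.5 = 729.0
Net primary income = 652.8 - 1605.7 = -952.9
Net secondary income = 620.3 - 340.9 = 279.4
Current account = 729.0 + (-952.9) + 279.4 = 55.5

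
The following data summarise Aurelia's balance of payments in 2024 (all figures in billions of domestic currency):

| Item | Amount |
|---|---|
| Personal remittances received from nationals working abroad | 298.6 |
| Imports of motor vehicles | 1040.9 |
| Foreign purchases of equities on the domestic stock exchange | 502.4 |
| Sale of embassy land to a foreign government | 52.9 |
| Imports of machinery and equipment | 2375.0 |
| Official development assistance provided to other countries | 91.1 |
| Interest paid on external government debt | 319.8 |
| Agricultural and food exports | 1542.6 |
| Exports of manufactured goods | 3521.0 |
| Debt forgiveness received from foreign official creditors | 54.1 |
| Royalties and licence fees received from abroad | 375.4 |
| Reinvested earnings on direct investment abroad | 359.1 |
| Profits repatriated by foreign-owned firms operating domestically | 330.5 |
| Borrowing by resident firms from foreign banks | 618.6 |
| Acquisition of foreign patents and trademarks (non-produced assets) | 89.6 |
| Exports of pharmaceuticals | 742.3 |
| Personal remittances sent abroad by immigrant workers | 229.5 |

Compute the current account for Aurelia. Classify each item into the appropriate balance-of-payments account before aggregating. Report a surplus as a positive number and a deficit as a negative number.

2452.2

Goods: -2375.0 + 3521.0 + 1542.6 + 742.3 - 1040.9 = 2390.0
Services: 375.4
Primary income: -330.5 + 359.1 - 319.8 = -291.2
Secondary income: 298.6 - 91.1 - 229.5 = -22.0
Current account = 2390.0 + 375.4 + (-291.2) + (-22.0) = 2452.2
(Excluded from the current account — financial account: foreign purchases of equities on the domestic stock exchange 502.4, borrowing by resident firms from foreign banks 618.6; capital account: sale of embassy land to a foreign government 52.9, debt forgiveness received from foreign official creditors 54.1, acquisition of foreign patents and trademarks (non-produced assets) 89.6.)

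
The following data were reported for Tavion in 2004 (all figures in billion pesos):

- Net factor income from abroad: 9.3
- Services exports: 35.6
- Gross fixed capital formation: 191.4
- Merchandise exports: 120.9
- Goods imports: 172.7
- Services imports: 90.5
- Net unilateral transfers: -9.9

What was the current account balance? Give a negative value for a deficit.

-107.3

Goods balance = 120.9 - 172.7 = -51.8
Services balance = 35.6 - 90.5 = -54.9
Trade balance (goods + services) = -51.8 + (-54.9) = -106.7
Net primary income = 9.3
Net secondary income = -9.9
Current account = -106.7 + 9.3 + (-9.9) = -107.3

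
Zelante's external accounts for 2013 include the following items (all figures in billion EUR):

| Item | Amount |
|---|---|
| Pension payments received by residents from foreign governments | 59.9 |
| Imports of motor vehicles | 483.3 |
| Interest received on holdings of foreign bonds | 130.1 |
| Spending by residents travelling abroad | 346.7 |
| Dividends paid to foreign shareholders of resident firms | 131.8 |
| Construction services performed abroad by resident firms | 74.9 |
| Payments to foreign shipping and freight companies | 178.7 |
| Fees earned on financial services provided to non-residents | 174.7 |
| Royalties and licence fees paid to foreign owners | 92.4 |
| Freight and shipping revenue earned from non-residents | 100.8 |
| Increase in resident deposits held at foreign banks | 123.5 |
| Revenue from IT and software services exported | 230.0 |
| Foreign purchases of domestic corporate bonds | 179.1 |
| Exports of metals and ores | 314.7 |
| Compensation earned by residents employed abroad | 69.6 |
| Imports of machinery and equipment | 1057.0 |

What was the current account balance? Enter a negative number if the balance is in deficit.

Goods: 314.7 - 483.3 - 1057.0 = -1225.6
Services: 230.0 + 174.7 - 346.7 + 74.9 - 178.7 - 92.4 + 100.8 = -37.4
Primary income: 130.1 + 69.6 - 131.8 = 67.9
Secondary income: 59.9
Current account = (-1225.6) + (-37.4) + 67.9 + 59.9 = -1135.2
(Excluded from the current account — financial account: increase in resident deposits held at foreign banks 123.5, foreign purchases of domestic corporate bonds 179.1.)

-1135.2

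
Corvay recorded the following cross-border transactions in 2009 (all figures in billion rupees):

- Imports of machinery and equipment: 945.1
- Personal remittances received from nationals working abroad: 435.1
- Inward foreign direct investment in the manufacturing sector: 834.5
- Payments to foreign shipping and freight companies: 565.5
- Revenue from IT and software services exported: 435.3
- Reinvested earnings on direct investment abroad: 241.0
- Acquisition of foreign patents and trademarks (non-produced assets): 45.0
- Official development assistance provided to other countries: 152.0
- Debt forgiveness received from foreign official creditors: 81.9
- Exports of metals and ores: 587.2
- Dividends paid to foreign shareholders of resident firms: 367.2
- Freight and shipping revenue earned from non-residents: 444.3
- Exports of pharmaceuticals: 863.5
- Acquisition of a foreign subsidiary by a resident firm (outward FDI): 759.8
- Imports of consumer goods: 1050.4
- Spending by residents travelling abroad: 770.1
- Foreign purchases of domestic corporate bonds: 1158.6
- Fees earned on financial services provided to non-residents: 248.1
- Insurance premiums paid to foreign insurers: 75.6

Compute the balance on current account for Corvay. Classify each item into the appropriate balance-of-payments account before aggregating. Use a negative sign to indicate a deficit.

-671.4

Goods: 863.5 - 945.1 + 587.2 - 1050.4 = -544.8
Services: -75.6 + 248.1 + 444.3 - 565.5 + 435.3 - 770.1 = -283.5
Primary income: -367.2 + 241.0 = -126.2
Secondary income: 435.1 - 152.0 = 283.1
Current account = (-544.8) + (-283.5) + (-126.2) + 283.1 = -671.4
(Excluded from the current account — financial account: inward foreign direct investment in the manufacturing sector 834.5, acquisition of a foreign subsidiary by a resident firm (outward FDI) 759.8, foreign purchases of domestic corporate bonds 1158.6; capital account: acquisition of foreign patents and trademarks (non-produced assets) 45.0, debt forgiveness received from foreign official creditors 81.9.)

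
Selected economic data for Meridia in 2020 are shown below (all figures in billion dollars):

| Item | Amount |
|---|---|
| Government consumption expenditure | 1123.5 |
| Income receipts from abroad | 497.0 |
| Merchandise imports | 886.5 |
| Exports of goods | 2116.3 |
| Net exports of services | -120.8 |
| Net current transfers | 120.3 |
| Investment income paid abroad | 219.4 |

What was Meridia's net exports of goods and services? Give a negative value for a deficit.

Goods balance = 2116.3 - 886.5 = 1229.8
Services balance = -120.8
Trade balance (goods + services) = 1229.8 + (-120.8) = 1109.0

1109.0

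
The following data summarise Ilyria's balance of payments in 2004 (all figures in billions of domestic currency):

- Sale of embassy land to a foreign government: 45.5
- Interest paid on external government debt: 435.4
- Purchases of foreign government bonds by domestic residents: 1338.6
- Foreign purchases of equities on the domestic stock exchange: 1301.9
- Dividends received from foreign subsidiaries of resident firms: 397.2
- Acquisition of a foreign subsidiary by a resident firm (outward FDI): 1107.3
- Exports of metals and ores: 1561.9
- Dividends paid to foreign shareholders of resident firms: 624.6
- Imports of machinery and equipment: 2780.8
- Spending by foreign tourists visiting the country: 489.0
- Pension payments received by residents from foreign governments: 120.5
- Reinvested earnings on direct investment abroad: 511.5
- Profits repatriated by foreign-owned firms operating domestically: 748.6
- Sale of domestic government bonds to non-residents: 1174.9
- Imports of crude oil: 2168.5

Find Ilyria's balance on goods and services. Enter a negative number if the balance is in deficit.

-2898.4

Goods: 1561.9 - 2780.8 - 2168.5 = -3387.4
Services: 489.0
Trade balance = -3387.4 + 489.0 = -2898.4
(Excluded from the trade balance — capital account: sale of embassy land to a foreign government 45.5; primary income: interest paid on external government debt 435.4, dividends received from foreign subsidiaries of resident firms 397.2, dividends paid to foreign shareholders of resident firms 624.6, reinvested earnings on direct investment abroad 511.5, profits repatriated by foreign-owned firms operating domestically 748.6; financial account: purchases of foreign government bonds by domestic residents 1338.6, foreign purchases of equities on the domestic stock exchange 1301.9, acquisition of a foreign subsidiary by a resident firm (outward FDI) 1107.3, sale of domestic government bonds to non-residents 1174.9; secondary income: pension payments received by residents from foreign governments 120.5.)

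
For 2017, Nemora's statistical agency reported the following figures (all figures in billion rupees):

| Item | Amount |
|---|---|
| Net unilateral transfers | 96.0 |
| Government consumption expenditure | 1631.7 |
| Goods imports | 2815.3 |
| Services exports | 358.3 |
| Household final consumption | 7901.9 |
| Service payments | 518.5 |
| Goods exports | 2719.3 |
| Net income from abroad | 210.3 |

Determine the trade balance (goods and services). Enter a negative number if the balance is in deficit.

-256.2

Goods balance = 2719.3 - 2815.3 = -96.0
Services balance = 358.3 - 518.5 = -160.2
Trade balance (goods + services) = -96.0 + (-160.2) = -256.2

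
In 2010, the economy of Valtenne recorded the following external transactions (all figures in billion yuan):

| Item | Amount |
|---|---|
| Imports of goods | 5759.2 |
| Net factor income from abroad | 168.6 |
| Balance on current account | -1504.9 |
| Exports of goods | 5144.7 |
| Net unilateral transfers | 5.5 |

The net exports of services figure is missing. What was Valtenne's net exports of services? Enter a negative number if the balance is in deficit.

-1064.5

Current account = goods balance + services balance + net primary income + net secondary income
Sum of the known components = -440.4
Net exports of services = CA - (known components) = -1504.9 - (-440.4) = -1064.5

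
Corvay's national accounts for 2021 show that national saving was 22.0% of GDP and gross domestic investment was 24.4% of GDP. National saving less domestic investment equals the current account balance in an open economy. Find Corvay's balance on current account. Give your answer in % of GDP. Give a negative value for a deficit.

-2.4

CA = S - I = 22.0 - 24.4 = -2.4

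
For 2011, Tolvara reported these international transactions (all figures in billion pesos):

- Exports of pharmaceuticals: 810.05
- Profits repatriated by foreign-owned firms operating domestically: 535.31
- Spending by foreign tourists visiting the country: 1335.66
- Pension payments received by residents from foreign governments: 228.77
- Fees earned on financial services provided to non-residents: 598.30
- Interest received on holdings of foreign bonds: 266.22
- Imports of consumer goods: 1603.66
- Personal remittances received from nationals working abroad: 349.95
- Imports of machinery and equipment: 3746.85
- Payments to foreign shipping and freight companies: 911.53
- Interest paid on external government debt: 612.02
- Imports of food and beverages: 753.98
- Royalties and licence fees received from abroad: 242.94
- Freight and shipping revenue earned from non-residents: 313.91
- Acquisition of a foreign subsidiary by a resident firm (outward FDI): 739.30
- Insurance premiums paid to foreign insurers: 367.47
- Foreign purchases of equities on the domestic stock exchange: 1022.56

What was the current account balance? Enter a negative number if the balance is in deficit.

-4385.02

Goods: -1603.66 - 3746.85 + 810.05 - 753.98 = -5294.44
Services: 313.91 + 242.94 - 367.47 + 1335.66 + 598.30 - 911.53 = 1211.81
Primary income: -535.31 - 612.02 + 266.22 = -881.11
Secondary income: 349.95 + 228.77 = 578.72
Current account = (-5294.44) + 1211.81 + (-881.11) + 578.72 = -4385.02
(Excluded from the current account — financial account: acquisition of a foreign subsidiary by a resident firm (outward FDI) 739.30, foreign purchases of equities on the domestic stock exchange 1022.56.)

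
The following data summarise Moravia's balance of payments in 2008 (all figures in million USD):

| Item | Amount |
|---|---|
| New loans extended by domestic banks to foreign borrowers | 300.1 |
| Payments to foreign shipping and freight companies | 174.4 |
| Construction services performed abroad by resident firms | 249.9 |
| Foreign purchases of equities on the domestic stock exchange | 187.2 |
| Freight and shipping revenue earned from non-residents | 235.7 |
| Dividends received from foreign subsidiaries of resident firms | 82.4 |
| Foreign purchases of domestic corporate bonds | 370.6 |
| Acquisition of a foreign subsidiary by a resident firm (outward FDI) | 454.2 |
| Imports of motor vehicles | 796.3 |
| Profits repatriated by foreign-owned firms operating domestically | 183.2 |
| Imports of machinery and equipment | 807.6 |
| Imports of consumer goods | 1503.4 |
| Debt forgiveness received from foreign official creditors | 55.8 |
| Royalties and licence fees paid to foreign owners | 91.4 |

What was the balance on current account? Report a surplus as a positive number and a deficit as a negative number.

-2988.3

Goods: -796.3 - 1503.4 - 807.6 = -3107.3
Services: 235.7 - 174.4 - 91.4 + 249.9 = 219.8
Primary income: 82.4 - 183.2 = -100.8
Current account = (-3107.3) + 219.8 + (-100.8) = -2988.3
(Excluded from the current account — financial account: new loans extended by domestic banks to foreign borrowers 300.1, foreign purchases of equities on the domestic stock exchange 187.2, foreign purchases of domestic corporate bonds 370.6, acquisition of a foreign subsidiary by a resident firm (outward FDI) 454.2; capital account: debt forgiveness received from foreign official creditors 55.8.)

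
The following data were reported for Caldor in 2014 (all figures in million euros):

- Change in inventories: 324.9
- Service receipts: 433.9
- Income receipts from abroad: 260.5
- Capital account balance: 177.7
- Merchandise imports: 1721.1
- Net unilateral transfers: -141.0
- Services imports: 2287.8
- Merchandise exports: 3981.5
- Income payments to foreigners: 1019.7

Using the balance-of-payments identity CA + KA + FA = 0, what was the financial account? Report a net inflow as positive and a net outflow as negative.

316.0

Goods balance = 3981.5 - 1721.1 = 2260.4
Services balance = 433.9 - 2287.8 = -1853.9
Trade balance (goods + services) = 2260.4 + (-1853.9) = 406.5
Net primary income = 260.5 - 1019.7 = -759.2
Net secondary income = -141.0
Current account = 406.5 + (-759.2) + (-141.0) = -493.7
Financial account = -(-493.7 + 177.7) = 316.0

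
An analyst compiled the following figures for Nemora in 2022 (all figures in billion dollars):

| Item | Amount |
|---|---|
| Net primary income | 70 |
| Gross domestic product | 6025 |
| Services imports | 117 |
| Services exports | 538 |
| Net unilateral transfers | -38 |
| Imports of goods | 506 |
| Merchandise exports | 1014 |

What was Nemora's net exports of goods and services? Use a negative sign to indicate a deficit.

929

Goods balance = 1014 - 506 = 508
Services balance = 538 - 117 = 421
Trade balance (goods + services) = 508 + 421 = 929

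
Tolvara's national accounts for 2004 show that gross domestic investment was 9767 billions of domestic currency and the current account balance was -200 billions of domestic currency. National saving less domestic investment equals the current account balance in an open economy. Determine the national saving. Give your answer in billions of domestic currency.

S - I = CA (net lending to the rest of the world).
S = I + CA = 9767 + (-200) = 9567

9567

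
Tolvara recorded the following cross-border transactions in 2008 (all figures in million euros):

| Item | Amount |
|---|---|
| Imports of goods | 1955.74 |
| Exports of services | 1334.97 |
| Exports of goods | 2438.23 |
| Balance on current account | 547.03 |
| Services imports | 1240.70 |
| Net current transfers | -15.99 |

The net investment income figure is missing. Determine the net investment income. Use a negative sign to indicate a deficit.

-13.74

Current account = goods balance + services balance + net primary income + net secondary income
Sum of the known components = 560.77
Net investment income = CA - (known components) = 547.03 - 560.77 = -13.74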